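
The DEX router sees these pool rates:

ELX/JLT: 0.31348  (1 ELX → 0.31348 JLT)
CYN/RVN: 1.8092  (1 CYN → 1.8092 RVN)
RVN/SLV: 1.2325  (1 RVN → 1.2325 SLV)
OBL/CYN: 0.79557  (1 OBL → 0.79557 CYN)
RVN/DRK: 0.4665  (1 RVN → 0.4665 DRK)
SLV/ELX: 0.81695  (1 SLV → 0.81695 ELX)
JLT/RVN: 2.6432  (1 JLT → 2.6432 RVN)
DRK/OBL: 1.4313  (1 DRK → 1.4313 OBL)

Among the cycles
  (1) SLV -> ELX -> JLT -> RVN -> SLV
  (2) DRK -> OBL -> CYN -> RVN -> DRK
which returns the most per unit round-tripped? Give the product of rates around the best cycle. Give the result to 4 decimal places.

(1) 0.81695 × 0.31348 × 2.6432 × 1.2325 = 0.83430
(2) 1.4313 × 0.79557 × 1.8092 × 0.4665 = 0.96105
Highest is cycle (2) at 0.9611 (≤1, no arbitrage).

0.9611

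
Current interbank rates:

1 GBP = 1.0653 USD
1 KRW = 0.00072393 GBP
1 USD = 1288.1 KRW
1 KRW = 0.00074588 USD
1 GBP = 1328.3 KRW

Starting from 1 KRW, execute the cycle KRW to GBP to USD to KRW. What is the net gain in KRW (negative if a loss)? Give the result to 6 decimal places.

-0.006614

1 KRW × 0.00072393 = 0.00072393 GBP
0.00072393 GBP × 1.0653 = 0.000771202629 USD
0.000771202629 USD × 1288.1 = 0.9933861064149 KRW
Net change: 0.9933861064149 − 1 = -0.0066138935851 KRW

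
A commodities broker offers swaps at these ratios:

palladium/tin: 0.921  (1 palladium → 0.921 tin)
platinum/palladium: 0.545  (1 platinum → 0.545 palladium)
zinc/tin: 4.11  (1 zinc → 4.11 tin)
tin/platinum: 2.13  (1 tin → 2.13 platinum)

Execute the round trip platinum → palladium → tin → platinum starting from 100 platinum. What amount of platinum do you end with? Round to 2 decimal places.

106.91

100 platinum × 0.545 = 54.5 palladium
54.5 palladium × 0.921 = 50.1945 tin
50.1945 tin × 2.13 = 106.914285 platinum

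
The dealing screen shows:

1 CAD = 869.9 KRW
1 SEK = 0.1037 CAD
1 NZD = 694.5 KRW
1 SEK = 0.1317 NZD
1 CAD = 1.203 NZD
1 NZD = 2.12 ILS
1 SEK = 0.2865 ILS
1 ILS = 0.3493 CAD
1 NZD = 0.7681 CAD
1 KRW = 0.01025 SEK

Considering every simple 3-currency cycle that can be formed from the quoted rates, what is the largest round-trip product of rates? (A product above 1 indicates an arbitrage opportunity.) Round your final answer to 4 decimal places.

0.9375

KRW→SEK→NZD→KRW: 0.01025 × 0.1317 × 694.5 = 0.93752
KRW→SEK→CAD→KRW: 0.01025 × 0.1037 × 869.9 = 0.92464
ILS→CAD→NZD→ILS: 0.3493 × 1.203 × 2.12 = 0.89084
Maximum is KRW→SEK→NZD→KRW at 0.9375; no arbitrage — every cycle loses value.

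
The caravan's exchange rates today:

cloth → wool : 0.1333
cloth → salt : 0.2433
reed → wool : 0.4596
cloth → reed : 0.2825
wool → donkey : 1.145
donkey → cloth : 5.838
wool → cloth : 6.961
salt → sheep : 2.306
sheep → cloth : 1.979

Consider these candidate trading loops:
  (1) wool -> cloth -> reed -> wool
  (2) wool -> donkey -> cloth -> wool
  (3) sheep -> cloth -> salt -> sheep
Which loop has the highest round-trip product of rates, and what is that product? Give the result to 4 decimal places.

(1) 6.961 × 0.2825 × 0.4596 = 0.90380
(2) 1.145 × 5.838 × 0.1333 = 0.89105
(3) 1.979 × 0.2433 × 2.306 = 1.11032
Highest is cycle (3) at 1.1103 (>1, arbitrage).

1.1103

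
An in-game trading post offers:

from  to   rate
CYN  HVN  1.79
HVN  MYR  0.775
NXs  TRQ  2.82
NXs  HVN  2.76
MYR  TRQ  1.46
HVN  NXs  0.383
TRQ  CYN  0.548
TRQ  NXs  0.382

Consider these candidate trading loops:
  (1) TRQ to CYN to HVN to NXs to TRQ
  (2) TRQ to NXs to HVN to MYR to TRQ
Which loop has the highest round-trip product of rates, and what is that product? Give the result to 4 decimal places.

(1) 0.548 × 1.79 × 0.383 × 2.82 = 1.05945
(2) 0.382 × 2.76 × 0.775 × 1.46 = 1.19296
Highest is cycle (2) at 1.1930 (>1, arbitrage).

1.1930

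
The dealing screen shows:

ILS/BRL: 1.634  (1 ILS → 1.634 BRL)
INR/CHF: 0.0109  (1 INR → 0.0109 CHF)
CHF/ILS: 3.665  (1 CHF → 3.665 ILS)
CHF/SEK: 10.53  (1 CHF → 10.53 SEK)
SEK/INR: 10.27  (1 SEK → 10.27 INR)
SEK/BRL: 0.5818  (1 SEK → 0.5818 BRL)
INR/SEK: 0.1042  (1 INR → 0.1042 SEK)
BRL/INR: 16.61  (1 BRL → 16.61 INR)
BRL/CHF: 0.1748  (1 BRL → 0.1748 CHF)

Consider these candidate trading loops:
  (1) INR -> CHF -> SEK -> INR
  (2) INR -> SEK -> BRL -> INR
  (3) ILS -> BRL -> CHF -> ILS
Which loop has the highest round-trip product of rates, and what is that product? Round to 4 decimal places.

(1) 0.0109 × 10.53 × 10.27 = 1.17876
(2) 0.1042 × 0.5818 × 16.61 = 1.00696
(3) 1.634 × 0.1748 × 3.665 = 1.04681
Highest is cycle (1) at 1.1788 (>1, arbitrage).

1.1788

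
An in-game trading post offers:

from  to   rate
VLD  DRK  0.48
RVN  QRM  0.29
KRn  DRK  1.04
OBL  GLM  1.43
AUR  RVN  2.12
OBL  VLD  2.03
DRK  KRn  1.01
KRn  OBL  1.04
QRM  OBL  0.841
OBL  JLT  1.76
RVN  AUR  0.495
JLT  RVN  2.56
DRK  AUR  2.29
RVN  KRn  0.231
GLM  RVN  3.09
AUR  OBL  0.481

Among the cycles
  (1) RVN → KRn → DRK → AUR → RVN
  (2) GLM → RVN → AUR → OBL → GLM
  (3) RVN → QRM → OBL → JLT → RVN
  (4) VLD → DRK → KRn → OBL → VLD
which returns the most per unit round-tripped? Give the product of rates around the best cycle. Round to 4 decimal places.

(1) 0.231 × 1.04 × 2.29 × 2.12 = 1.16632
(2) 3.09 × 0.495 × 0.481 × 1.43 = 1.05207
(3) 0.29 × 0.841 × 1.76 × 2.56 = 1.09887
(4) 0.48 × 1.01 × 1.04 × 2.03 = 1.02351
Highest is cycle (1) at 1.1663 (>1, arbitrage).

1.1663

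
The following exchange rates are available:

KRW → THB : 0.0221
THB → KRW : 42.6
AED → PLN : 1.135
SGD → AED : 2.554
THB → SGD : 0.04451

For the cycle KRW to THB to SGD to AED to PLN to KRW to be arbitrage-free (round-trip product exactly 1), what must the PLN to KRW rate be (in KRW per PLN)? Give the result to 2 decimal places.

Known legs of the cycle: 0.0221 × 0.04451 × 2.554 × 1.135 = 0.00285145565809
For no arbitrage the full-cycle product must be 1, so the missing rate is 1 / 0.00285145565809 ≈ 350.6981.

350.70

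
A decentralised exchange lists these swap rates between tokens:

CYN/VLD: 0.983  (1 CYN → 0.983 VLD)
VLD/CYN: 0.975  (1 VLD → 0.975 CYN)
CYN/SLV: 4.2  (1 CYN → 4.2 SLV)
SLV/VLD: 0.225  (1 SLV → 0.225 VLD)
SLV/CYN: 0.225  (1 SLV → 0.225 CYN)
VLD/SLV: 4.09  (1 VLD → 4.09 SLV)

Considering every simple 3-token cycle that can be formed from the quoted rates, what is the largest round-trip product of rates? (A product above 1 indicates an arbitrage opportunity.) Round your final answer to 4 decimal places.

0.9214

CYN→SLV→VLD→CYN: 4.2 × 0.225 × 0.975 = 0.92138
CYN→VLD→SLV→CYN: 0.983 × 4.09 × 0.225 = 0.90461
Maximum is CYN→SLV→VLD→CYN at 0.9214; no arbitrage — every cycle loses value.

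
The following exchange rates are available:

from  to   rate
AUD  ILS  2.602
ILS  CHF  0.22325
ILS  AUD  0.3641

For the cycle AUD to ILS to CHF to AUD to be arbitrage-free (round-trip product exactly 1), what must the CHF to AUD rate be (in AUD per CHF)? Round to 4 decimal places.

1.7215

Known legs of the cycle: 2.602 × 0.22325 = 0.5808965
For no arbitrage the full-cycle product must be 1, so the missing rate is 1 / 0.5808965 ≈ 1.721477.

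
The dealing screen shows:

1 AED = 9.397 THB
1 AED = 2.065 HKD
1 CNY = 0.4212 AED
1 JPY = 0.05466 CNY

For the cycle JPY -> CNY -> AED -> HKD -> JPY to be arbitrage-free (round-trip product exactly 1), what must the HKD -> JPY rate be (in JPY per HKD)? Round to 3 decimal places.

21.034

Known legs of the cycle: 0.05466 × 0.4212 × 2.065 = 0.04754206548
For no arbitrage the full-cycle product must be 1, so the missing rate is 1 / 0.04754206548 ≈ 21.03400.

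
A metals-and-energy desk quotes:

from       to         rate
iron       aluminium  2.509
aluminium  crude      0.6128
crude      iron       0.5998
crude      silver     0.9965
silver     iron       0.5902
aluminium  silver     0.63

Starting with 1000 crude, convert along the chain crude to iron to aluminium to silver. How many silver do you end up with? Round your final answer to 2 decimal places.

948.09

1000 crude × 0.5998 = 599.8 iron
599.8 iron × 2.509 = 1504.8982 aluminium
1504.8982 aluminium × 0.63 = 948.085866 silver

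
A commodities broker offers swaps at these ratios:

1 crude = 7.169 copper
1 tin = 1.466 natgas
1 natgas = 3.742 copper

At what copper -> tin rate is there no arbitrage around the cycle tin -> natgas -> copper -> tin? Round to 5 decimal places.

Known legs of the cycle: 1.466 × 3.742 = 5.485772
For no arbitrage the full-cycle product must be 1, so the missing rate is 1 / 5.485772 ≈ 0.1822897.

0.18229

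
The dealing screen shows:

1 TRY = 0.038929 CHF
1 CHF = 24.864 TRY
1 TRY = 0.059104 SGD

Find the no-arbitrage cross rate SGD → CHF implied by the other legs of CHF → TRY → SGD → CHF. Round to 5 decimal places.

Known legs of the cycle: 24.864 × 0.059104 = 1.469561856
For no arbitrage the full-cycle product must be 1, so the missing rate is 1 / 1.469561856 ≈ 0.6804749.

0.68047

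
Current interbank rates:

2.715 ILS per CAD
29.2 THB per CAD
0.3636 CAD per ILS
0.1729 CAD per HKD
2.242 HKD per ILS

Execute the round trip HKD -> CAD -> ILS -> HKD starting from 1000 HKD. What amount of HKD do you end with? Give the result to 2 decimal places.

1052.45

1000 HKD × 0.1729 = 172.9 CAD
172.9 CAD × 2.715 = 469.4235 ILS
469.4235 ILS × 2.242 = 1052.447487 HKD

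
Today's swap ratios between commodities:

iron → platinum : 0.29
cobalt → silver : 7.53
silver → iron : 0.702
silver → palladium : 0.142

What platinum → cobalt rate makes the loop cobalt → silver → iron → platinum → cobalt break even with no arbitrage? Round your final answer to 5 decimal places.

0.65233

Known legs of the cycle: 7.53 × 0.702 × 0.29 = 1.5329574
For no arbitrage the full-cycle product must be 1, so the missing rate is 1 / 1.5329574 ≈ 0.6523338.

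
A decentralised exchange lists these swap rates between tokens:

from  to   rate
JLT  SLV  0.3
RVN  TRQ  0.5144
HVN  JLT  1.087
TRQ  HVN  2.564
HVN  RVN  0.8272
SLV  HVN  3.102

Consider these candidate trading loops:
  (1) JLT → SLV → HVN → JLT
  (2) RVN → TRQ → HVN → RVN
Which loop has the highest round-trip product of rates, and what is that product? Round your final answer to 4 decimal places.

(1) 0.3 × 3.102 × 1.087 = 1.01156
(2) 0.5144 × 2.564 × 0.8272 = 1.09101
Highest is cycle (2) at 1.0910 (>1, arbitrage).

1.0910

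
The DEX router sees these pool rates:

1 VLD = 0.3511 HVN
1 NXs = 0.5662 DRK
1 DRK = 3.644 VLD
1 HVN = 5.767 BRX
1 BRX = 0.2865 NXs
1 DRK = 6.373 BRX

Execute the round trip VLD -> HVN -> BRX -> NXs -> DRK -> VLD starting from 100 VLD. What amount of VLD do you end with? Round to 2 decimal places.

119.69

100 VLD × 0.3511 = 35.11 HVN
35.11 HVN × 5.767 = 202.47937 BRX
202.47937 BRX × 0.2865 = 58.010339505 NXs
58.010339505 NXs × 0.5662 = 32.845454227731 DRK
32.845454227731 DRK × 3.644 = 119.688835205851764 VLD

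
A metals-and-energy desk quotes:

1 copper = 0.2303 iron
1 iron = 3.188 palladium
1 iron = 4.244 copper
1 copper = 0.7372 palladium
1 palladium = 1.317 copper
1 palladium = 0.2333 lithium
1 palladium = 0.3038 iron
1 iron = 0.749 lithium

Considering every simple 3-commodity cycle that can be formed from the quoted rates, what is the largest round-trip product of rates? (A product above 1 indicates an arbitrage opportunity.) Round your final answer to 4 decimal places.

0.9669

iron→palladium→copper→iron: 3.188 × 1.317 × 0.2303 = 0.96694
iron→copper→palladium→iron: 4.244 × 0.7372 × 0.3038 = 0.95049
Maximum is iron→palladium→copper→iron at 0.9669; no arbitrage — every cycle loses value.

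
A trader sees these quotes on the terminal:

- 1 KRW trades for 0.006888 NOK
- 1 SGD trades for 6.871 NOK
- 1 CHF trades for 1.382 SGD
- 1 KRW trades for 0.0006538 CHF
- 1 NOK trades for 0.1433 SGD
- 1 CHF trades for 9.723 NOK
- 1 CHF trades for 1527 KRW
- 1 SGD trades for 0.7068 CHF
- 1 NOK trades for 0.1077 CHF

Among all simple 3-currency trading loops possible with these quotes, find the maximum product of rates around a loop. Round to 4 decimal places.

KRW→NOK→CHF→KRW: 0.006888 × 0.1077 × 1527 = 1.13279
CHF→SGD→NOK→CHF: 1.382 × 6.871 × 0.1077 = 1.02269
CHF→NOK→SGD→CHF: 9.723 × 0.1433 × 0.7068 = 0.98479
Maximum is KRW→NOK→CHF→KRW at 1.1328; arbitrage exists.

1.1328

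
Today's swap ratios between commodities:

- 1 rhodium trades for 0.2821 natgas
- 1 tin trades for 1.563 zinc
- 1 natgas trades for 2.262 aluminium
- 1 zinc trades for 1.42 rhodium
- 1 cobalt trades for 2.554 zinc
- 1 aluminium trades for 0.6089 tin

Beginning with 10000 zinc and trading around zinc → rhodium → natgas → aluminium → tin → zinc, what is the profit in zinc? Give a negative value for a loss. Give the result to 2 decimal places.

10000 zinc × 1.42 = 14200 rhodium
14200 rhodium × 0.2821 = 4005.82 natgas
4005.82 natgas × 2.262 = 9061.16484 aluminium
9061.16484 aluminium × 0.6089 = 5517.343271076 tin
5517.343271076 tin × 1.563 = 8623.607532691788 zinc
Net change: 8623.607532691788 − 10000 = -1376.392467308212 zinc

-1376.39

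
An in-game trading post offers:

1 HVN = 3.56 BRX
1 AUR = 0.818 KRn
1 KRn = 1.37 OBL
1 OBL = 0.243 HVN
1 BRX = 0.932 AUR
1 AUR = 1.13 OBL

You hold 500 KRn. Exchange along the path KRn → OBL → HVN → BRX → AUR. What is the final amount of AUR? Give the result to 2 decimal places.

500 KRn × 1.37 = 685 OBL
685 OBL × 0.243 = 166.455 HVN
166.455 HVN × 3.56 = 592.5798 BRX
592.5798 BRX × 0.932 = 552.2843736 AUR

552.28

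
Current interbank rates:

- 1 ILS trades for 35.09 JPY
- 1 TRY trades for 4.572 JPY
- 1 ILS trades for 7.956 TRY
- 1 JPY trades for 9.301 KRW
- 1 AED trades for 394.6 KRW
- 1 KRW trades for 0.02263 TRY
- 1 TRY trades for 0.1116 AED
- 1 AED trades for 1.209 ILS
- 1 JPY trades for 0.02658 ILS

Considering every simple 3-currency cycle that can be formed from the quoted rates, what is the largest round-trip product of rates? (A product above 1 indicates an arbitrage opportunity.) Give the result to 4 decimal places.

AED→ILS→TRY→AED: 1.209 × 7.956 × 0.1116 = 1.07346
KRW→TRY→AED→KRW: 0.02263 × 0.1116 × 394.6 = 0.99657
JPY→ILS→TRY→JPY: 0.02658 × 7.956 × 4.572 = 0.96684
KRW→TRY→JPY→KRW: 0.02263 × 4.572 × 9.301 = 0.96232
Maximum is AED→ILS→TRY→AED at 1.0735; arbitrage exists.

1.0735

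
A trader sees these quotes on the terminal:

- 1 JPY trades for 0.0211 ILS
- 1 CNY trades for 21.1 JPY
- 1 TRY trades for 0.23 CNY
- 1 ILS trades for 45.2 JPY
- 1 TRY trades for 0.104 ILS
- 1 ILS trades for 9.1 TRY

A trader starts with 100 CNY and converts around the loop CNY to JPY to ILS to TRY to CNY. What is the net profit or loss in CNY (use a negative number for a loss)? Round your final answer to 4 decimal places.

100 CNY × 21.1 = 2110 JPY
2110 JPY × 0.0211 = 44.521 ILS
44.521 ILS × 9.1 = 405.1411 TRY
405.1411 TRY × 0.23 = 93.182453 CNY
Net change: 93.182453 − 100 = -6.817547 CNY

-6.8175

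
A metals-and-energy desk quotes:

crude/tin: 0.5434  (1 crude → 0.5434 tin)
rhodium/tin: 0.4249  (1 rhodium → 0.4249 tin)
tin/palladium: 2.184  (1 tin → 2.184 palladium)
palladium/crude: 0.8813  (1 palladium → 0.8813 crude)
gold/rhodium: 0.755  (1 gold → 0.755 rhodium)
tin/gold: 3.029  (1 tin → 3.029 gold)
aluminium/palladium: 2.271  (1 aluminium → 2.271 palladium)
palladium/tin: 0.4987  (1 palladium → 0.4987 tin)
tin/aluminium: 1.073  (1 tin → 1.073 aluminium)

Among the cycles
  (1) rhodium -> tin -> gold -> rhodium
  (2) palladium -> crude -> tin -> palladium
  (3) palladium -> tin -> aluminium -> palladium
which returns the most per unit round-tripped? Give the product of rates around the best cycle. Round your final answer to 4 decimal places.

1.2152

(1) 0.4249 × 3.029 × 0.755 = 0.97170
(2) 0.8813 × 0.5434 × 2.184 = 1.04591
(3) 0.4987 × 1.073 × 2.271 = 1.21522
Highest is cycle (3) at 1.2152 (>1, arbitrage).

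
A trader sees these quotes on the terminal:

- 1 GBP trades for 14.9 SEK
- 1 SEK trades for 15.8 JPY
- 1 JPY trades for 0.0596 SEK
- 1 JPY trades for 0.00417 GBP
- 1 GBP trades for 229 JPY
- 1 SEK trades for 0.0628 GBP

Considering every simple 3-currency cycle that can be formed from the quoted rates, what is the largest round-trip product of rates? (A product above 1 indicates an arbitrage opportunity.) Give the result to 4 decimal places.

JPY→GBP→SEK→JPY: 0.00417 × 14.9 × 15.8 = 0.98170
JPY→SEK→GBP→JPY: 0.0596 × 0.0628 × 229 = 0.85712
Maximum is JPY→GBP→SEK→JPY at 0.9817; no arbitrage — every cycle loses value.

0.9817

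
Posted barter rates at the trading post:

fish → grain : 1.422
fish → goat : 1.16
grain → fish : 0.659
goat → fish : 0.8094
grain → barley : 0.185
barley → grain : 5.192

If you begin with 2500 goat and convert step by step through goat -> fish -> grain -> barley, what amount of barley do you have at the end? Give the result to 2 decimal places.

532.32

2500 goat × 0.8094 = 2023.5 fish
2023.5 fish × 1.422 = 2877.417 grain
2877.417 grain × 0.185 = 532.322145 barley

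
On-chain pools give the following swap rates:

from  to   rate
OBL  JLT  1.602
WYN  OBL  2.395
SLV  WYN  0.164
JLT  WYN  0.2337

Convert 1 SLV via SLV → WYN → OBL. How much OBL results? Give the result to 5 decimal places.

1 SLV × 0.164 = 0.164 WYN
0.164 WYN × 2.395 = 0.39278 OBL

0.39278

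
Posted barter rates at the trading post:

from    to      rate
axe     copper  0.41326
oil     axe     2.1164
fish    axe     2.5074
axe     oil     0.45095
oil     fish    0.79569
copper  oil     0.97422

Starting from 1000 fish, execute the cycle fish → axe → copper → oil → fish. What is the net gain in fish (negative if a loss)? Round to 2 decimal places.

1000 fish × 2.5074 = 2507.4 axe
2507.4 axe × 0.41326 = 1036.208124 copper
1036.208124 copper × 0.97422 = 1009.49467856328 oil
1009.49467856328 oil × 0.79569 = 803.2448207860162632 fish
Net change: 803.2448207860162632 − 1000 = -196.7551792139837368 fish

-196.76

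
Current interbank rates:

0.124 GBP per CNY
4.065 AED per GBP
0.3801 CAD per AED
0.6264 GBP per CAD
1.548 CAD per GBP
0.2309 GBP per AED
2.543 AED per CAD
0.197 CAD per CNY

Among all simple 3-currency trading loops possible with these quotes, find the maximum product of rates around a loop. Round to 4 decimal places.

0.9679

AED→CAD→GBP→AED: 0.3801 × 0.6264 × 4.065 = 0.96785
AED→GBP→CAD→AED: 0.2309 × 1.548 × 2.543 = 0.90895
Maximum is AED→CAD→GBP→AED at 0.9679; no arbitrage — every cycle loses value.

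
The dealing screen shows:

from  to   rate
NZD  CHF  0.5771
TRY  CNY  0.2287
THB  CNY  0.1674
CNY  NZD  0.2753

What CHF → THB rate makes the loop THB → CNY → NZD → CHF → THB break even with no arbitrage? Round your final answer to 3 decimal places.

Known legs of the cycle: 0.1674 × 0.2753 × 0.5771 = 0.026595780462
For no arbitrage the full-cycle product must be 1, so the missing rate is 1 / 0.026595780462 ≈ 37.59995.

37.600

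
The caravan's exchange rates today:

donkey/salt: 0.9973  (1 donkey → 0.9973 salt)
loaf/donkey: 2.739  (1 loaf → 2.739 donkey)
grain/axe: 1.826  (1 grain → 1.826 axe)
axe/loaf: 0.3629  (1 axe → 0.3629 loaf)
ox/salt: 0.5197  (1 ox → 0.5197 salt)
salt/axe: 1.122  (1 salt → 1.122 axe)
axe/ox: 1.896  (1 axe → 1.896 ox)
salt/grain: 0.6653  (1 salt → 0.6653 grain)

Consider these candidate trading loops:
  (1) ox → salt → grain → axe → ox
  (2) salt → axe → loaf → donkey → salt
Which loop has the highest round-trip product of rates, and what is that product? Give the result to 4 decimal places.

(1) 0.5197 × 0.6653 × 1.826 × 1.896 = 1.19704
(2) 1.122 × 0.3629 × 2.739 × 0.9973 = 1.11224
Highest is cycle (1) at 1.1970 (>1, arbitrage).

1.1970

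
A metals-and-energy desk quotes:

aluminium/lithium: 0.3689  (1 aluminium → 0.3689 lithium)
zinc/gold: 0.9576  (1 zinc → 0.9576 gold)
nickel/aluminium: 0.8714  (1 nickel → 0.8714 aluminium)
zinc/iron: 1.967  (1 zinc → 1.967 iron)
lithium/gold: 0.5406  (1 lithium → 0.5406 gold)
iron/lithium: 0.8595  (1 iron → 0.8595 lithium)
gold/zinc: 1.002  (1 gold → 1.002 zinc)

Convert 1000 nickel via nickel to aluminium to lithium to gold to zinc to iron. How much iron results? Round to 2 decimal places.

1000 nickel × 0.8714 = 871.4 aluminium
871.4 aluminium × 0.3689 = 321.45946 lithium
321.45946 lithium × 0.5406 = 173.780984076 gold
173.780984076 gold × 1.002 = 174.128546044152 zinc
174.128546044152 zinc × 1.967 = 342.510850068846984 iron

342.51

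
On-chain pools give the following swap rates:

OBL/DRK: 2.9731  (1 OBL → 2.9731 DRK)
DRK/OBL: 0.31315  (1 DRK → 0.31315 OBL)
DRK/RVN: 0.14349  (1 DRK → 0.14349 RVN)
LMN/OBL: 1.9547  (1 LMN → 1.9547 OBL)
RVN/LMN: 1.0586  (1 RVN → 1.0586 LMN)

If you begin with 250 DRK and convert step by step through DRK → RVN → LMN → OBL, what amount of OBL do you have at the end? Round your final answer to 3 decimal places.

250 DRK × 0.14349 = 35.8725 RVN
35.8725 RVN × 1.0586 = 37.9746285 LMN
37.9746285 LMN × 1.9547 = 74.22900632895 OBL

74.229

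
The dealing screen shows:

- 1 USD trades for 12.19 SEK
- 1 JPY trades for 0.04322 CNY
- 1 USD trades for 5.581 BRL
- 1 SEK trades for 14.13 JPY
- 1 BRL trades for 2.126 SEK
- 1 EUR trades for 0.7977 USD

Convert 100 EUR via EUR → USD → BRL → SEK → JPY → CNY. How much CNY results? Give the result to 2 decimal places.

578.02

100 EUR × 0.7977 = 79.77 USD
79.77 USD × 5.581 = 445.19637 BRL
445.19637 BRL × 2.126 = 946.48748262 SEK
946.48748262 SEK × 14.13 = 13373.8681294206 JPY
13373.8681294206 JPY × 0.04322 = 578.018580553558332 CNY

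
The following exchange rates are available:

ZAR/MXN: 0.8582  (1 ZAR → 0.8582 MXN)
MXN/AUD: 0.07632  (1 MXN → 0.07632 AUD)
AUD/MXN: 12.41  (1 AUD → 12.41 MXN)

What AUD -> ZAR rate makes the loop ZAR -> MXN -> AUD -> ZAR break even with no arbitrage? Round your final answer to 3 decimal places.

15.268

Known legs of the cycle: 0.8582 × 0.07632 = 0.065497824
For no arbitrage the full-cycle product must be 1, so the missing rate is 1 / 0.065497824 ≈ 15.26768.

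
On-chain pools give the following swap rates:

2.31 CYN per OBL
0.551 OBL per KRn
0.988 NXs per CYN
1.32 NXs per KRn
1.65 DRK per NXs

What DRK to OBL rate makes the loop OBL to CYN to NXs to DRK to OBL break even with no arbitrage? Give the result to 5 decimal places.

Known legs of the cycle: 2.31 × 0.988 × 1.65 = 3.765762
For no arbitrage the full-cycle product must be 1, so the missing rate is 1 / 3.765762 ≈ 0.2655505.

0.26555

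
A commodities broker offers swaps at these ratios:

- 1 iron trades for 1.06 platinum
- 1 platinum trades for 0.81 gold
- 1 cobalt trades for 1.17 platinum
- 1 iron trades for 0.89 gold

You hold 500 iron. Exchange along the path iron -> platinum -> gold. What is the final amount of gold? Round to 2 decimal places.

429.30

500 iron × 1.06 = 530 platinum
530 platinum × 0.81 = 429.3 gold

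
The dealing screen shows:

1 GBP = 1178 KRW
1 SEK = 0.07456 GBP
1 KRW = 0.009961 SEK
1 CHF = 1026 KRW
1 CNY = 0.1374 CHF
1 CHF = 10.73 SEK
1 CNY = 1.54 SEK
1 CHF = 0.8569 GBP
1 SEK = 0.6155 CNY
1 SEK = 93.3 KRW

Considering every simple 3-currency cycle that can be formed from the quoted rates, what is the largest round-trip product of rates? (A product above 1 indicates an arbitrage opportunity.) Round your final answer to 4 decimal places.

CHF→SEK→CNY→CHF: 10.73 × 0.6155 × 0.1374 = 0.90743
GBP→KRW→SEK→GBP: 1178 × 0.009961 × 0.07456 = 0.87489
Maximum is CHF→SEK→CNY→CHF at 0.9074; no arbitrage — every cycle loses value.

0.9074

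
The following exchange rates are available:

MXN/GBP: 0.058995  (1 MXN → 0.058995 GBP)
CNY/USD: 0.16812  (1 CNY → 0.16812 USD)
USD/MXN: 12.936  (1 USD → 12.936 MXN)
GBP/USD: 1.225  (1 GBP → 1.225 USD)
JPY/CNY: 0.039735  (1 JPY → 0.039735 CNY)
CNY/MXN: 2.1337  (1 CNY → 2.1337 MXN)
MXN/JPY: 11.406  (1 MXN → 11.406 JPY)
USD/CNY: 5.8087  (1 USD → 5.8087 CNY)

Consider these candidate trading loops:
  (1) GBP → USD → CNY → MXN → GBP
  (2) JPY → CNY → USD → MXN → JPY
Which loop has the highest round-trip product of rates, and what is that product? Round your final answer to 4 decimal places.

0.9857

(1) 1.225 × 5.8087 × 2.1337 × 0.058995 = 0.89570
(2) 0.039735 × 0.16812 × 12.936 × 11.406 = 0.98566
Highest is cycle (2) at 0.9857 (≤1, no arbitrage).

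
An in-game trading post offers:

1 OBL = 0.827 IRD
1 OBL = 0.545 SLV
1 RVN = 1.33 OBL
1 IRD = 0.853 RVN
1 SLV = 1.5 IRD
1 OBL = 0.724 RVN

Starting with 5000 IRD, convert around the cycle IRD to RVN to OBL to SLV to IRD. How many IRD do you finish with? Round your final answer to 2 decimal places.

4637.23

5000 IRD × 0.853 = 4265 RVN
4265 RVN × 1.33 = 5672.45 OBL
5672.45 OBL × 0.545 = 3091.48525 SLV
3091.48525 SLV × 1.5 = 4637.227875 IRD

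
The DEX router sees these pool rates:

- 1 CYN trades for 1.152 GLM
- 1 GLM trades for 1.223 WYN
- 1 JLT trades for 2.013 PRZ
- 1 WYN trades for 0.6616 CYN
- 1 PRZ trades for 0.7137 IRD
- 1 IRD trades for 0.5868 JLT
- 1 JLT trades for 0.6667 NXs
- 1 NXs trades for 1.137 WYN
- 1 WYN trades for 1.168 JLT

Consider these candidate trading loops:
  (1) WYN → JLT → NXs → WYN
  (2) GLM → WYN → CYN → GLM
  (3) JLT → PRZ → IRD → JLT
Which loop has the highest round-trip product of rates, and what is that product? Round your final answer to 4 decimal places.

0.9321

(1) 1.168 × 0.6667 × 1.137 = 0.88539
(2) 1.223 × 0.6616 × 1.152 = 0.93213
(3) 2.013 × 0.7137 × 0.5868 = 0.84304
Highest is cycle (2) at 0.9321 (≤1, no arbitrage).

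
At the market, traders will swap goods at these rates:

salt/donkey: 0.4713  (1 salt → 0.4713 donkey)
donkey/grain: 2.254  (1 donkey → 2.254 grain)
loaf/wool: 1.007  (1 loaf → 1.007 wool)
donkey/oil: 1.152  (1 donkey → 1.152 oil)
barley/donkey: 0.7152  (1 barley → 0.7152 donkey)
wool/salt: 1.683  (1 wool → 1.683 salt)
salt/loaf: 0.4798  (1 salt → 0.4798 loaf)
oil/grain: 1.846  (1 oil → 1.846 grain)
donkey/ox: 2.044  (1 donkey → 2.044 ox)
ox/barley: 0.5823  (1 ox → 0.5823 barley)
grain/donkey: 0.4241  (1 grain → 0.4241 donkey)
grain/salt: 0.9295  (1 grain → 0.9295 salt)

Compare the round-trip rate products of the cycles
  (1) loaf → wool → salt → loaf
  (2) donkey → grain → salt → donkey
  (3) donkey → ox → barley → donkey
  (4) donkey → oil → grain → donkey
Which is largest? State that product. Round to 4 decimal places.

(1) 1.007 × 1.683 × 0.4798 = 0.81316
(2) 2.254 × 0.9295 × 0.4713 = 0.98742
(3) 2.044 × 0.5823 × 0.7152 = 0.85125
(4) 1.152 × 1.846 × 0.4241 = 0.90189
Highest is cycle (2) at 0.9874 (≤1, no arbitrage).

0.9874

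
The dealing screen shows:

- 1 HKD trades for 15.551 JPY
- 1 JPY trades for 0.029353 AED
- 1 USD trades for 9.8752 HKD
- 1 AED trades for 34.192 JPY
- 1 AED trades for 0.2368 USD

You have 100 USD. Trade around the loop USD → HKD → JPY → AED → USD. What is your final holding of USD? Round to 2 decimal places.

100 USD × 9.8752 = 987.52 HKD
987.52 HKD × 15.551 = 15356.92352 JPY
15356.92352 JPY × 0.029353 = 450.77177608256 AED
450.77177608256 AED × 0.2368 = 106.742756576350208 USD

106.74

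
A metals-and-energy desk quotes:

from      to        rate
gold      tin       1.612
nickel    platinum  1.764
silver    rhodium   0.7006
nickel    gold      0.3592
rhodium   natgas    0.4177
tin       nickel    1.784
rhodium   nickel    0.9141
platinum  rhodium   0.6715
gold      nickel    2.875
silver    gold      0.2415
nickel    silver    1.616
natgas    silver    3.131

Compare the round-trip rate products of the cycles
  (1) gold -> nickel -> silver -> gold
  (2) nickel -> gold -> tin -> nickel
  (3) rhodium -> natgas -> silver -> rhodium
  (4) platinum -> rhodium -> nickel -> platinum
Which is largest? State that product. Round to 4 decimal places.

(1) 2.875 × 1.616 × 0.2415 = 1.12201
(2) 0.3592 × 1.612 × 1.784 = 1.03299
(3) 0.4177 × 3.131 × 0.7006 = 0.91626
(4) 0.6715 × 0.9141 × 1.764 = 1.08278
Highest is cycle (1) at 1.1220 (>1, arbitrage).

1.1220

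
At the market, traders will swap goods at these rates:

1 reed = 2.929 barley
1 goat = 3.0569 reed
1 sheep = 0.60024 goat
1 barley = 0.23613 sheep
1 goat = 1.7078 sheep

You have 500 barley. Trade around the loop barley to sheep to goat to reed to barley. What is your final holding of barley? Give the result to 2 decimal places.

634.52

500 barley × 0.23613 = 118.065 sheep
118.065 sheep × 0.60024 = 70.8673356 goat
70.8673356 goat × 3.0569 = 216.63435819564 reed
216.63435819564 reed × 2.929 = 634.52203515502956 barley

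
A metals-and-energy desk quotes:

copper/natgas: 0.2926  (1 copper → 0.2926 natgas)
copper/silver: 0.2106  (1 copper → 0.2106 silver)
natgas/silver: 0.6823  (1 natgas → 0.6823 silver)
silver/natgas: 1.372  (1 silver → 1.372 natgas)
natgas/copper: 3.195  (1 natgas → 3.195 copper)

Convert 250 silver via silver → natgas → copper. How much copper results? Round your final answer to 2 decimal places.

250 silver × 1.372 = 343 natgas
343 natgas × 3.195 = 1095.885 copper

1095.89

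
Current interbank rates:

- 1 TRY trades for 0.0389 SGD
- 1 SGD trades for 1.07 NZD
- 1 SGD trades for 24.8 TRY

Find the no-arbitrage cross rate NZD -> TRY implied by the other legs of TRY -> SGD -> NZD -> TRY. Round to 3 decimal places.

Known legs of the cycle: 0.0389 × 1.07 = 0.041623
For no arbitrage the full-cycle product must be 1, so the missing rate is 1 / 0.041623 ≈ 24.02518.

24.025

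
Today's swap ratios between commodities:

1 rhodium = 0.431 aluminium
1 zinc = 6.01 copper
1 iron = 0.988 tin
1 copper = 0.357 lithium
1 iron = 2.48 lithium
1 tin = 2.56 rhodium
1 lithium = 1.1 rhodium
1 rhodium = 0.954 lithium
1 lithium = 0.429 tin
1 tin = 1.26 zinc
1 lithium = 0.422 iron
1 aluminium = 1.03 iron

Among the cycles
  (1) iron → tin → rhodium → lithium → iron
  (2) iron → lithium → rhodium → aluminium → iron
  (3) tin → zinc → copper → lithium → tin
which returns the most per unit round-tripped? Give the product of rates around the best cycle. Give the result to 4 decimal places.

(1) 0.988 × 2.56 × 0.954 × 0.422 = 1.01826
(2) 2.48 × 1.1 × 0.431 × 1.03 = 1.21104
(3) 1.26 × 6.01 × 0.357 × 0.429 = 1.15977
Highest is cycle (2) at 1.2110 (>1, arbitrage).

1.2110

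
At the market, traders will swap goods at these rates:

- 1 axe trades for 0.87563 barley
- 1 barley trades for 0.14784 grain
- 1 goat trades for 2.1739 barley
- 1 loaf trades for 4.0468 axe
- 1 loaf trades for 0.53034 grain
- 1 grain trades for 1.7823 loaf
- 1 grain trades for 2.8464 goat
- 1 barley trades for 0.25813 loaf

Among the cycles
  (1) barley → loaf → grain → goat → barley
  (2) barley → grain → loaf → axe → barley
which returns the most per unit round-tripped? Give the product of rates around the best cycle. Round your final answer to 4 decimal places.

(1) 0.25813 × 0.53034 × 2.8464 × 2.1739 = 0.84709
(2) 0.14784 × 1.7823 × 4.0468 × 0.87563 = 0.93370
Highest is cycle (2) at 0.9337 (≤1, no arbitrage).

0.9337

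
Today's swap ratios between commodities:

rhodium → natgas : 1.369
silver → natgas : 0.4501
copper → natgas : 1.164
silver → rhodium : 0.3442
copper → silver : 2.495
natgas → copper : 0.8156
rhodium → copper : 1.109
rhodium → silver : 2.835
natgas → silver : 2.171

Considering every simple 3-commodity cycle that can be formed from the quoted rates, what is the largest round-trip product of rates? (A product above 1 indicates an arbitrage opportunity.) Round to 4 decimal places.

natgas→silver→rhodium→natgas: 2.171 × 0.3442 × 1.369 = 1.02300
copper→silver→rhodium→copper: 2.495 × 0.3442 × 1.109 = 0.95239
copper→silver→natgas→copper: 2.495 × 0.4501 × 0.8156 = 0.91592
Maximum is natgas→silver→rhodium→natgas at 1.0230; arbitrage exists.

1.0230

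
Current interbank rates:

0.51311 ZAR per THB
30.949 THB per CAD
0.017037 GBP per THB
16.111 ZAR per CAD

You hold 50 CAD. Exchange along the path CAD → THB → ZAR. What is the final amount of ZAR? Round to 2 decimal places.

794.01

50 CAD × 30.949 = 1547.45 THB
1547.45 THB × 0.51311 = 794.0120695 ZAR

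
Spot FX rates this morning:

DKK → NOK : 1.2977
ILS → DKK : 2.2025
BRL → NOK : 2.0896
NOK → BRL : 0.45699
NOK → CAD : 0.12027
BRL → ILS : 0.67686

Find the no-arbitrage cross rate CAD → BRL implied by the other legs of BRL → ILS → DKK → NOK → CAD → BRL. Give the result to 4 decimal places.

4.2979

Known legs of the cycle: 0.67686 × 2.2025 × 1.2977 × 0.12027 = 0.23267321043429285
For no arbitrage the full-cycle product must be 1, so the missing rate is 1 / 0.23267321043429285 ≈ 4.297873.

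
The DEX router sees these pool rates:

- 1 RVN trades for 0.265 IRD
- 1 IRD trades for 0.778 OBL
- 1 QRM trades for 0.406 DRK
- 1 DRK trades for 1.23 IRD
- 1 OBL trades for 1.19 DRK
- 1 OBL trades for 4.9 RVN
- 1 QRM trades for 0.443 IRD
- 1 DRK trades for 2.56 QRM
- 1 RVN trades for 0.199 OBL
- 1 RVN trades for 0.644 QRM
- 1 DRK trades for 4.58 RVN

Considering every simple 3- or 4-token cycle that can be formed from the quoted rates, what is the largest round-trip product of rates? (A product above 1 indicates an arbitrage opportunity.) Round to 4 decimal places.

1.1975

QRM→DRK→RVN→QRM: 0.406 × 4.58 × 0.644 = 1.19751
OBL→DRK→IRD→OBL: 1.19 × 1.23 × 0.778 = 1.13876
OBL→DRK→RVN→IRD→OBL: 1.19 × 4.58 × 0.265 × 0.778 = 1.12367
QRM→IRD→OBL→RVN→QRM: 0.443 × 0.778 × 4.9 × 0.644 = 1.08759
OBL→DRK→RVN→OBL: 1.19 × 4.58 × 0.199 = 1.08459
QRM→IRD→OBL→DRK→QRM: 0.443 × 0.778 × 1.19 × 2.56 = 1.04995
OBL→RVN→IRD→OBL: 4.9 × 0.265 × 0.778 = 1.01023
Maximum is QRM→DRK→RVN→QRM at 1.1975; arbitrage exists.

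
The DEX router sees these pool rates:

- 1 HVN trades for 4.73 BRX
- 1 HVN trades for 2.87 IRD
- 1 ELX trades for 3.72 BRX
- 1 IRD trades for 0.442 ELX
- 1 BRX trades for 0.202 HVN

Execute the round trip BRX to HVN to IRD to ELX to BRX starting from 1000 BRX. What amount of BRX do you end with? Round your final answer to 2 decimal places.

1000 BRX × 0.202 = 202 HVN
202 HVN × 2.87 = 579.74 IRD
579.74 IRD × 0.442 = 256.24508 ELX
256.24508 ELX × 3.72 = 953.2316976 BRX

953.23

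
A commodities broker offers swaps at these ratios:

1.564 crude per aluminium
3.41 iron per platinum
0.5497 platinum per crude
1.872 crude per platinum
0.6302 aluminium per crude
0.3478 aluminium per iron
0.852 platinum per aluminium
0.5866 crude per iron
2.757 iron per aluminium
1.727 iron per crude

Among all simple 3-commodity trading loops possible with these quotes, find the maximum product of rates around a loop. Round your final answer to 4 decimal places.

platinum→iron→crude→platinum: 3.41 × 0.5866 × 0.5497 = 1.09957
iron→crude→aluminium→iron: 0.5866 × 0.6302 × 2.757 = 1.01919
platinum→iron→aluminium→platinum: 3.41 × 0.3478 × 0.852 = 1.01047
platinum→crude→aluminium→platinum: 1.872 × 0.6302 × 0.852 = 1.00513
iron→aluminium→crude→iron: 0.3478 × 1.564 × 1.727 = 0.93942
Maximum is platinum→iron→crude→platinum at 1.0996; arbitrage exists.

1.0996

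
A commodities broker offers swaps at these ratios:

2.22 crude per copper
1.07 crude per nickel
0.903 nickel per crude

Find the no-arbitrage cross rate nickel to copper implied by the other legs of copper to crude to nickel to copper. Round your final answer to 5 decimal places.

0.49884

Known legs of the cycle: 2.22 × 0.903 = 2.00466
For no arbitrage the full-cycle product must be 1, so the missing rate is 1 / 2.00466 ≈ 0.4988377.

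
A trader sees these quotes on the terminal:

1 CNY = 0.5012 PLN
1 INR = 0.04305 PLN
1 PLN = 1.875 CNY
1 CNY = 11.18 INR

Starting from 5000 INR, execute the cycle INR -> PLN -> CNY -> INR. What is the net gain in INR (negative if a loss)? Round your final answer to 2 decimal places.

-487.82

5000 INR × 0.04305 = 215.25 PLN
215.25 PLN × 1.875 = 403.59375 CNY
403.59375 CNY × 11.18 = 4512.178125 INR
Net change: 4512.178125 − 5000 = -487.821875 INR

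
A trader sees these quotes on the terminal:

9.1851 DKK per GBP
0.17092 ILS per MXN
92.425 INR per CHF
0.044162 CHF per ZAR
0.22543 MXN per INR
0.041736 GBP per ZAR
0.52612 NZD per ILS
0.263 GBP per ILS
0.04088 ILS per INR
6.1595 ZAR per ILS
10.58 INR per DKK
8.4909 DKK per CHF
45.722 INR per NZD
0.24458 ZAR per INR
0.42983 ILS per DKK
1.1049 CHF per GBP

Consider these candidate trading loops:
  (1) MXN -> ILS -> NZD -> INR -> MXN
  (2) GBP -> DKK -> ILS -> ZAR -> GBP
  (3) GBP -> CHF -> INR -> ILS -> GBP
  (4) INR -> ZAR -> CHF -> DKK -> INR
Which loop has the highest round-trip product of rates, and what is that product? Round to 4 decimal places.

1.0979

(1) 0.17092 × 0.52612 × 45.722 × 0.22543 = 0.92686
(2) 9.1851 × 0.42983 × 6.1595 × 0.041736 = 1.01493
(3) 1.1049 × 92.425 × 0.04088 × 0.263 = 1.09794
(4) 0.24458 × 0.044162 × 8.4909 × 10.58 = 0.97031
Highest is cycle (3) at 1.0979 (>1, arbitrage).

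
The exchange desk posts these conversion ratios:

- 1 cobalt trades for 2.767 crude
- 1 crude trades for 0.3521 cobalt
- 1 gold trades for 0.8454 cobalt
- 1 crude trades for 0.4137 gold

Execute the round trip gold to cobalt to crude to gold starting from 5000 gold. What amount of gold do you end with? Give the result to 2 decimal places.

4838.68

5000 gold × 0.8454 = 4227 cobalt
4227 cobalt × 2.767 = 11696.109 crude
11696.109 crude × 0.4137 = 4838.6802933 gold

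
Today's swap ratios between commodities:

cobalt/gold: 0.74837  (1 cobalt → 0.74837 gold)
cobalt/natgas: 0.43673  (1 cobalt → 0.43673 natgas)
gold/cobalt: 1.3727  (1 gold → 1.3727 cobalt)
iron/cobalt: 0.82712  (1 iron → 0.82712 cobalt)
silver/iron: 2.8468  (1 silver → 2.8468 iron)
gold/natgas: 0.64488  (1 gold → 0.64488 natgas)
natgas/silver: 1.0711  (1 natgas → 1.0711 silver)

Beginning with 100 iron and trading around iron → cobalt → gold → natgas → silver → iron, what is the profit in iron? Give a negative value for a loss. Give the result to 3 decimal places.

21.717

100 iron × 0.82712 = 82.712 cobalt
82.712 cobalt × 0.74837 = 61.89917944 gold
61.89917944 gold × 0.64488 = 39.9175428372672 natgas
39.9175428372672 natgas × 1.0711 = 42.75568013299689792 silver
42.75568013299689792 silver × 2.8468 = 121.716870202615568998656 iron
Net change: 121.716870202615568998656 − 100 = 21.716870202615568998656 iron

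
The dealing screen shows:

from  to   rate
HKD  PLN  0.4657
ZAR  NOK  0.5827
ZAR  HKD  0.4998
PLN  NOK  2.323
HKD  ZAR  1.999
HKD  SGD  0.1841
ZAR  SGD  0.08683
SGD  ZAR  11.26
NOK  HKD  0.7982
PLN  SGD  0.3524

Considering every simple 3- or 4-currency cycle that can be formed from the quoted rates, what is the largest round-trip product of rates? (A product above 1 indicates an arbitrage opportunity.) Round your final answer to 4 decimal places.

1.0361

HKD→SGD→ZAR→HKD: 0.1841 × 11.26 × 0.4998 = 1.03607
HKD→SGD→ZAR→NOK→HKD: 0.1841 × 11.26 × 0.5827 × 0.7982 = 0.96416
HKD→ZAR→NOK→HKD: 1.999 × 0.5827 × 0.7982 = 0.92976
HKD→PLN→SGD→ZAR→HKD: 0.4657 × 0.3524 × 11.26 × 0.4998 = 0.92358
HKD→PLN→NOK→HKD: 0.4657 × 2.323 × 0.7982 = 0.86351
Maximum is HKD→SGD→ZAR→HKD at 1.0361; arbitrage exists.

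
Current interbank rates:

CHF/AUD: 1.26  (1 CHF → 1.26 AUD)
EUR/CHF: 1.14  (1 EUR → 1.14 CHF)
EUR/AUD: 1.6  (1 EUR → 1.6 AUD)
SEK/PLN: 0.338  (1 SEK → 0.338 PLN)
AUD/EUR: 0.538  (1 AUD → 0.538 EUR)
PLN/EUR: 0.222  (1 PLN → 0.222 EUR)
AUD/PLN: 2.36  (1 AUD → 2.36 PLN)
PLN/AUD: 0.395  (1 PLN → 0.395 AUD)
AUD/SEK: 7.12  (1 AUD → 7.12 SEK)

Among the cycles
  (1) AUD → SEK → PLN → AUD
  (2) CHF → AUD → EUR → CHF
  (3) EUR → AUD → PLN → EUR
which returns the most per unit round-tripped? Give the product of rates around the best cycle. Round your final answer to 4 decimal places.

(1) 7.12 × 0.338 × 0.395 = 0.95059
(2) 1.26 × 0.538 × 1.14 = 0.77278
(3) 1.6 × 2.36 × 0.222 = 0.83827
Highest is cycle (1) at 0.9506 (≤1, no arbitrage).

0.9506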